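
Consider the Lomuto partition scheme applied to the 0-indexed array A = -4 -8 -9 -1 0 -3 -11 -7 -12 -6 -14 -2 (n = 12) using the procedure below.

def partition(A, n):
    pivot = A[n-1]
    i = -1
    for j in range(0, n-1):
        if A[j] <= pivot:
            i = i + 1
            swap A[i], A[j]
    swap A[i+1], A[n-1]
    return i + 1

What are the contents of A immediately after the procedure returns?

-4 -8 -9 -3 -11 -7 -12 -6 -14 -2 0 -1

pivot = A[11] = -2; i = -1
j=0: A[0]=-4 ≤ -2 → i=0, swap A[0],A[0] (no change) → -4 -8 -9 -1 0 -3 -11 -7 -12 -6 -14 -2
j=1: A[1]=-8 ≤ -2 → i=1, swap A[1],A[1] (no change) → -4 -8 -9 -1 0 -3 -11 -7 -12 -6 -14 -2
j=2: A[2]=-9 ≤ -2 → i=2, swap A[2],A[2] (no change) → -4 -8 -9 -1 0 -3 -11 -7 -12 -6 -14 -2
j=3: A[3]=-1 > -2 → no swap
j=4: A[4]=0 > -2 → no swap
j=5: A[5]=-3 ≤ -2 → i=3, swap A[3],A[5] → -4 -8 -9 -3 0 -1 -11 -7 -12 -6 -14 -2
j=6: A[6]=-11 ≤ -2 → i=4, swap A[4],A[6] → -4 -8 -9 -3 -11 -1 0 -7 -12 -6 -14 -2
j=7: A[7]=-7 ≤ -2 → i=5, swap A[5],A[7] → -4 -8 -9 -3 -11 -7 0 -1 -12 -6 -14 -2
j=8: A[8]=-12 ≤ -2 → i=6, swap A[6],A[8] → -4 -8 -9 -3 -11 -7 -12 -1 0 -6 -14 -2
j=9: A[9]=-6 ≤ -2 → i=7, swap A[7],A[9] → -4 -8 -9 -3 -11 -7 -12 -6 0 -1 -14 -2
j=10: A[10]=-14 ≤ -2 → i=8, swap A[8],A[10] → -4 -8 -9 -3 -11 -7 -12 -6 -14 -1 0 -2
final swap A[9],A[11] → -4 -8 -9 -3 -11 -7 -12 -6 -14 -2 0 -1; return 9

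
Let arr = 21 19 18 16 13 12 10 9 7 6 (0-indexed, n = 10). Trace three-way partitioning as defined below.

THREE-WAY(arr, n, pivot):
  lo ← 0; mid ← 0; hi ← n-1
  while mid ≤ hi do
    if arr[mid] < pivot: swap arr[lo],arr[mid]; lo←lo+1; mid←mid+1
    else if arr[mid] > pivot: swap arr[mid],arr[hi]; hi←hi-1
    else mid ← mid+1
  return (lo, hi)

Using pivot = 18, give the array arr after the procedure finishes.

lo=0 mid=0 hi=9
21>18: swap(0,9), hi=8 ⇒ 6 19 18 16 13 12 10 9 7 21
6<18: swap(0,0), lo=1 mid=1 ⇒ 6 19 18 16 13 12 10 9 7 21
19>18: swap(1,8), hi=7 ⇒ 6 7 18 16 13 12 10 9 19 21
7<18: swap(1,1), lo=2 mid=2 ⇒ 6 7 18 16 13 12 10 9 19 21
18=18: mid=3
16<18: swap(2,3), lo=3 mid=4 ⇒ 6 7 16 18 13 12 10 9 19 21
13<18: swap(3,4), lo=4 mid=5 ⇒ 6 7 16 13 18 12 10 9 19 21
12<18: swap(4,5), lo=5 mid=6 ⇒ 6 7 16 13 12 18 10 9 19 21
10<18: swap(5,6), lo=6 mid=7 ⇒ 6 7 16 13 12 10 18 9 19 21
9<18: swap(6,7), lo=7 mid=8 ⇒ 6 7 16 13 12 10 9 18 19 21
done. lo=7 hi=7; arr=6 7 16 13 12 10 9 18 19 21

6 7 16 13 12 10 9 18 19 21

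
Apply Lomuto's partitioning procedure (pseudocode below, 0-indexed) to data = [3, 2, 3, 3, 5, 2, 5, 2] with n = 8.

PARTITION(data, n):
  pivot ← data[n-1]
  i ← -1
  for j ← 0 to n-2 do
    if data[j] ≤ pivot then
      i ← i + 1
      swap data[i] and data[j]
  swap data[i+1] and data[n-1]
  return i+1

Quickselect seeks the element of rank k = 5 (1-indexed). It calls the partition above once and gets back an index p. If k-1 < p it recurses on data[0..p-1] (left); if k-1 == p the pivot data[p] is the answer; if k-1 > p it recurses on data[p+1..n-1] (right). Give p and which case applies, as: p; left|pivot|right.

2; right

pivot=2, i=-1
j=0: 3>2, skip
j=1: 2≤2, i=0, swap(0,1) ⇒ [2, 3, 3, 3, 5, 2, 5, 2]
j=2: 3>2, skip
j=3: 3>2, skip
j=4: 5>2, skip
j=5: 2≤2, i=1, swap(1,5) ⇒ [2, 2, 3, 3, 5, 3, 5, 2]
j=6: 5>2, skip
swap(2,7) ⇒ [2, 2, 2, 3, 5, 3, 5, 3]; return 2
p = 2; k-1 = 4 > 2 ⇒ right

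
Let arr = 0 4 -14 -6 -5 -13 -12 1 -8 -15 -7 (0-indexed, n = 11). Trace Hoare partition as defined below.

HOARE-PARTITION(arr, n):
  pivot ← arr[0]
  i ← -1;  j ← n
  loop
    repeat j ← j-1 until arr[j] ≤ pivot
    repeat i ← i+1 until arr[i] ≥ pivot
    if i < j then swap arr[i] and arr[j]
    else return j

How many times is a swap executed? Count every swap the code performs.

pivot = arr[0] = 0; i = -1, j = 11
j→10 (arr[10]=-7≤0), i→0 (arr[0]=0≥0); i<j, swap → -7 4 -14 -6 -5 -13 -12 1 -8 -15 0
j→9 (arr[9]=-15≤0), i→1 (arr[1]=4≥0); i<j, swap → -7 -15 -14 -6 -5 -13 -12 1 -8 4 0
j→8 (arr[8]=-8≤0), i→7 (arr[7]=1≥0); i<j, swap → -7 -15 -14 -6 -5 -13 -12 -8 1 4 0
j→7, i→8; i≥j, return j=7. arr = -7 -15 -14 -6 -5 -13 -12 -8 1 4 0

3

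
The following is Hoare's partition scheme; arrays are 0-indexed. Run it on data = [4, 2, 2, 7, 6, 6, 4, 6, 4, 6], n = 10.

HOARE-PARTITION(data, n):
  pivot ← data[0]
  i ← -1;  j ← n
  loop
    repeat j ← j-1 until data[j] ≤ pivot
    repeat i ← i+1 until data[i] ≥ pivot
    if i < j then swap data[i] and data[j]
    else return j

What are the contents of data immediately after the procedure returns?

pivot = data[0] = 4; i = -1, j = 10
j→8 (data[8]=4≤4), i→0 (data[0]=4≥4); i<j, swap → [4, 2, 2, 7, 6, 6, 4, 6, 4, 6]
j→6 (data[6]=4≤4), i→3 (data[3]=7≥4); i<j, swap → [4, 2, 2, 4, 6, 6, 7, 6, 4, 6]
j→3, i→4; i≥j, return j=3. data = [4, 2, 2, 4, 6, 6, 7, 6, 4, 6]

[4, 2, 2, 4, 6, 6, 7, 6, 4, 6]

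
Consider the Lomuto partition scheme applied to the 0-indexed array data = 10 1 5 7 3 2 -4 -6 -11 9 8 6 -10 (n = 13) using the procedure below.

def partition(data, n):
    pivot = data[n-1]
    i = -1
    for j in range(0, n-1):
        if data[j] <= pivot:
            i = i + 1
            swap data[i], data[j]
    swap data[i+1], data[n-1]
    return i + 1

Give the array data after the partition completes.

-11 -10 5 7 3 2 -4 -6 10 9 8 6 1

pivot = data[12] = -10; i = -1
j=0: data[0]=10 > -10 → no swap
j=1: data[1]=1 > -10 → no swap
j=2: data[2]=5 > -10 → no swap
j=3: data[3]=7 > -10 → no swap
j=4: data[4]=3 > -10 → no swap
j=5: data[5]=2 > -10 → no swap
j=6: data[6]=-4 > -10 → no swap
j=7: data[7]=-6 > -10 → no swap
j=8: data[8]=-11 ≤ -10 → i=0, swap data[0],data[8] → -11 1 5 7 3 2 -4 -6 10 9 8 6 -10
j=9: data[9]=9 > -10 → no swap
j=10: data[10]=8 > -10 → no swap
j=11: data[11]=6 > -10 → no swap
final swap data[1],data[12] → -11 -10 5 7 3 2 -4 -6 10 9 8 6 1; return 1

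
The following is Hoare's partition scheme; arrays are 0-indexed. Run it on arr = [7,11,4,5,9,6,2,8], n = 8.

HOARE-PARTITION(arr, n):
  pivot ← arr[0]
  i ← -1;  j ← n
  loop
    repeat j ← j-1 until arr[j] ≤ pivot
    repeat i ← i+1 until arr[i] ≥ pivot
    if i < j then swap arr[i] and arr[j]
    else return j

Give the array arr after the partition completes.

pivot = arr[0] = 7; i = -1, j = 8
j→6 (arr[6]=2≤7), i→0 (arr[0]=7≥7); i<j, swap → [2,11,4,5,9,6,7,8]
j→5 (arr[5]=6≤7), i→1 (arr[1]=11≥7); i<j, swap → [2,6,4,5,9,11,7,8]
j→3, i→4; i≥j, return j=3. arr = [2,6,4,5,9,11,7,8]

[2,6,4,5,9,11,7,8]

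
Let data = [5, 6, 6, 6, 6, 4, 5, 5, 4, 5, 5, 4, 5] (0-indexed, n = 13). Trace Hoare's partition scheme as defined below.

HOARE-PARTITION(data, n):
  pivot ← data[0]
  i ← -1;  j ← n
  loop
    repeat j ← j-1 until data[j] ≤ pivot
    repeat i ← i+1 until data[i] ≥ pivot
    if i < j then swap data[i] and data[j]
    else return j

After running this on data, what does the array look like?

[5, 4, 5, 5, 4, 4, 5, 5, 6, 6, 6, 6, 5]

pivot=5
j stops at 12 (5), i stops at 0 (5); swap ⇒ [5, 6, 6, 6, 6, 4, 5, 5, 4, 5, 5, 4, 5]
j stops at 11 (4), i stops at 1 (6); swap ⇒ [5, 4, 6, 6, 6, 4, 5, 5, 4, 5, 5, 6, 5]
j stops at 10 (5), i stops at 2 (6); swap ⇒ [5, 4, 5, 6, 6, 4, 5, 5, 4, 5, 6, 6, 5]
j stops at 9 (5), i stops at 3 (6); swap ⇒ [5, 4, 5, 5, 6, 4, 5, 5, 4, 6, 6, 6, 5]
j stops at 8 (4), i stops at 4 (6); swap ⇒ [5, 4, 5, 5, 4, 4, 5, 5, 6, 6, 6, 6, 5]
j stops at 7 (5), i stops at 6 (5); swap ⇒ [5, 4, 5, 5, 4, 4, 5, 5, 6, 6, 6, 6, 5]
j stops at 6, i stops at 7; i≥j ⇒ return 6. data=[5, 4, 5, 5, 4, 4, 5, 5, 6, 6, 6, 6, 5]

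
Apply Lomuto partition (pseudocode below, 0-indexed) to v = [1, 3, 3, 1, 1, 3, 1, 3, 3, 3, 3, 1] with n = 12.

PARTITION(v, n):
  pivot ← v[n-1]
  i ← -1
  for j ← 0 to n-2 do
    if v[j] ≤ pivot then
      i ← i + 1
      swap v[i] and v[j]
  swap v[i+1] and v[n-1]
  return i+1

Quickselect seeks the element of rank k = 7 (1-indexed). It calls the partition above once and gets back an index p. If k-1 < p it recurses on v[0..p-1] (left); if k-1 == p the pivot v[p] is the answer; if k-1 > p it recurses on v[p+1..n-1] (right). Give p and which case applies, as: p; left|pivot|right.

pivot=1, i=-1
j=0: 1≤1, i=0, swap(0,0) ⇒ [1, 3, 3, 1, 1, 3, 1, 3, 3, 3, 3, 1]
j=1: 3>1, skip
j=2: 3>1, skip
j=3: 1≤1, i=1, swap(1,3) ⇒ [1, 1, 3, 3, 1, 3, 1, 3, 3, 3, 3, 1]
j=4: 1≤1, i=2, swap(2,4) ⇒ [1, 1, 1, 3, 3, 3, 1, 3, 3, 3, 3, 1]
j=5: 3>1, skip
j=6: 1≤1, i=3, swap(3,6) ⇒ [1, 1, 1, 1, 3, 3, 3, 3, 3, 3, 3, 1]
j=7: 3>1, skip
j=8: 3>1, skip
j=9: 3>1, skip
j=10: 3>1, skip
swap(4,11) ⇒ [1, 1, 1, 1, 1, 3, 3, 3, 3, 3, 3, 3]; return 4
p = 4; k-1 = 6 > 4 ⇒ right

4; right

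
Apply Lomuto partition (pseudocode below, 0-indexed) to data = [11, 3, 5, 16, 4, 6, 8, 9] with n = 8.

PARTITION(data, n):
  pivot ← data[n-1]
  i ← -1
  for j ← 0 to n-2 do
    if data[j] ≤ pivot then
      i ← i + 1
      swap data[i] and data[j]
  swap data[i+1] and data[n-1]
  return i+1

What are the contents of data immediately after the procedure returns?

pivot = data[7] = 9; i = -1
j=0: data[0]=11 > 9 → no swap
j=1: data[1]=3 ≤ 9 → i=0, swap data[0],data[1] → [3, 11, 5, 16, 4, 6, 8, 9]
j=2: data[2]=5 ≤ 9 → i=1, swap data[1],data[2] → [3, 5, 11, 16, 4, 6, 8, 9]
j=3: data[3]=16 > 9 → no swap
j=4: data[4]=4 ≤ 9 → i=2, swap data[2],data[4] → [3, 5, 4, 16, 11, 6, 8, 9]
j=5: data[5]=6 ≤ 9 → i=3, swap data[3],data[5] → [3, 5, 4, 6, 11, 16, 8, 9]
j=6: data[6]=8 ≤ 9 → i=4, swap data[4],data[6] → [3, 5, 4, 6, 8, 16, 11, 9]
final swap data[5],data[7] → [3, 5, 4, 6, 8, 9, 11, 16]; return 5

[3, 5, 4, 6, 8, 9, 11, 16]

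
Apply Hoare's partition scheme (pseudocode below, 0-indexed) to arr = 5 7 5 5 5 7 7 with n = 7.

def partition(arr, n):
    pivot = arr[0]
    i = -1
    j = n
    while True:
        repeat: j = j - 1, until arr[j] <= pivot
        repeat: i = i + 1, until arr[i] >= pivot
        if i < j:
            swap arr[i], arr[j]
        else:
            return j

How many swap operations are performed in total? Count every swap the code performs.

2

pivot=5
j stops at 4 (5), i stops at 0 (5); swap ⇒ 5 7 5 5 5 7 7
j stops at 3 (5), i stops at 1 (7); swap ⇒ 5 5 5 7 5 7 7
j stops at 2, i stops at 2; i≥j ⇒ return 2. arr=5 5 5 7 5 7 7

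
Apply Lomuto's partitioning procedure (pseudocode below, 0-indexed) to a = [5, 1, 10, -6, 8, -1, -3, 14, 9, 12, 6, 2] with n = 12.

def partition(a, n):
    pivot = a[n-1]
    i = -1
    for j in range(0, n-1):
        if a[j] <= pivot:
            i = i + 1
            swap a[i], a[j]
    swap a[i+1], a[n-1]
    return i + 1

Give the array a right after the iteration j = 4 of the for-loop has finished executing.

[1, -6, 10, 5, 8, -1, -3, 14, 9, 12, 6, 2]

pivot=2, i=-1
j=0: 5>2, skip
j=1: 1≤2, i=0, swap(0,1) ⇒ [1, 5, 10, -6, 8, -1, -3, 14, 9, 12, 6, 2]
j=2: 10>2, skip
j=3: -6≤2, i=1, swap(1,3) ⇒ [1, -6, 10, 5, 8, -1, -3, 14, 9, 12, 6, 2]
j=4: 8>2, skip
(after j=4) a = [1, -6, 10, 5, 8, -1, -3, 14, 9, 12, 6, 2]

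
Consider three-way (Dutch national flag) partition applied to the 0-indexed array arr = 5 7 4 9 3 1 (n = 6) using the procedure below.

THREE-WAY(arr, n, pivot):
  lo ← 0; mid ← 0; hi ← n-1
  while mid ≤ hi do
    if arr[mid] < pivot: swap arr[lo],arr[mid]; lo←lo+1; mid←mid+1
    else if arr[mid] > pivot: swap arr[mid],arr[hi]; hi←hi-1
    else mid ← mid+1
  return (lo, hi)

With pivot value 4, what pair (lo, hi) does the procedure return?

(2, 2)

lo=0 mid=0 hi=5
5>4: swap(0,5), hi=4 ⇒ 1 7 4 9 3 5
1<4: swap(0,0), lo=1 mid=1 ⇒ 1 7 4 9 3 5
7>4: swap(1,4), hi=3 ⇒ 1 3 4 9 7 5
3<4: swap(1,1), lo=2 mid=2 ⇒ 1 3 4 9 7 5
4=4: mid=3
9>4: swap(3,3), hi=2 ⇒ 1 3 4 9 7 5
done. lo=2 hi=2; arr=1 3 4 9 7 5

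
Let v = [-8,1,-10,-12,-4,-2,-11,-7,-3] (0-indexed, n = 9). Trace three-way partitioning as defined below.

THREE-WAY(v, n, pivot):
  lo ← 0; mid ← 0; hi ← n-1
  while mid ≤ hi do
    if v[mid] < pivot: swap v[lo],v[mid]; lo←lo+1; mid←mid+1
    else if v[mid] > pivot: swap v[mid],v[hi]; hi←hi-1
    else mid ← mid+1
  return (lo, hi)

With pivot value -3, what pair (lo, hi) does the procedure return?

pivot = -3; lo=0, mid=0, hi=8
v[mid]=-8<-3: swap v[0],v[0]; lo=1,mid=1 → [-8,1,-10,-12,-4,-2,-11,-7,-3]
v[mid]=1>-3: swap v[1],v[8]; hi=7 → [-8,-3,-10,-12,-4,-2,-11,-7,1]
v[mid]=-3=-3: mid=2
v[mid]=-10<-3: swap v[1],v[2]; lo=2,mid=3 → [-8,-10,-3,-12,-4,-2,-11,-7,1]
v[mid]=-12<-3: swap v[2],v[3]; lo=3,mid=4 → [-8,-10,-12,-3,-4,-2,-11,-7,1]
v[mid]=-4<-3: swap v[3],v[4]; lo=4,mid=5 → [-8,-10,-12,-4,-3,-2,-11,-7,1]
v[mid]=-2>-3: swap v[5],v[7]; hi=6 → [-8,-10,-12,-4,-3,-7,-11,-2,1]
v[mid]=-7<-3: swap v[4],v[5]; lo=5,mid=6 → [-8,-10,-12,-4,-7,-3,-11,-2,1]
v[mid]=-11<-3: swap v[5],v[6]; lo=6,mid=7 → [-8,-10,-12,-4,-7,-11,-3,-2,1]
end: lo=6, hi=6; v = [-8,-10,-12,-4,-7,-11,-3,-2,1]

(6, 6)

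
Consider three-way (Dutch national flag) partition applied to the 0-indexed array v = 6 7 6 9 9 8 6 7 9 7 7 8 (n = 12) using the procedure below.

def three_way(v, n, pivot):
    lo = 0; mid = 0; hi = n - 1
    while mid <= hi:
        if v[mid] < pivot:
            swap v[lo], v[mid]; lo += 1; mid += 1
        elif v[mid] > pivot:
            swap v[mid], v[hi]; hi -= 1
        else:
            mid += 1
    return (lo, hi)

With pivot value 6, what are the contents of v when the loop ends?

6 6 6 9 8 9 7 9 7 7 8 7

pivot = 6; lo=0, mid=0, hi=11
v[mid]=6=6: mid=1
v[mid]=7>6: swap v[1],v[11]; hi=10 → 6 8 6 9 9 8 6 7 9 7 7 7
v[mid]=8>6: swap v[1],v[10]; hi=9 → 6 7 6 9 9 8 6 7 9 7 8 7
v[mid]=7>6: swap v[1],v[9]; hi=8 → 6 7 6 9 9 8 6 7 9 7 8 7
v[mid]=7>6: swap v[1],v[8]; hi=7 → 6 9 6 9 9 8 6 7 7 7 8 7
v[mid]=9>6: swap v[1],v[7]; hi=6 → 6 7 6 9 9 8 6 9 7 7 8 7
v[mid]=7>6: swap v[1],v[6]; hi=5 → 6 6 6 9 9 8 7 9 7 7 8 7
v[mid]=6=6: mid=2
v[mid]=6=6: mid=3
v[mid]=9>6: swap v[3],v[5]; hi=4 → 6 6 6 8 9 9 7 9 7 7 8 7
v[mid]=8>6: swap v[3],v[4]; hi=3 → 6 6 6 9 8 9 7 9 7 7 8 7
v[mid]=9>6: swap v[3],v[3]; hi=2 → 6 6 6 9 8 9 7 9 7 7 8 7
end: lo=0, hi=2; v = 6 6 6 9 8 9 7 9 7 7 8 7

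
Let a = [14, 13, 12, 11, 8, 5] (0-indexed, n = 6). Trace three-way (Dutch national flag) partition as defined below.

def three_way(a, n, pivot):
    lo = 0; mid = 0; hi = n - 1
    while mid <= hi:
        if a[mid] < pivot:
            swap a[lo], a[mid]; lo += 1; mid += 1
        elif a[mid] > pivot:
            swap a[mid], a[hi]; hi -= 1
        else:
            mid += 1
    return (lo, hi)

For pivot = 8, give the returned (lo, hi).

(1, 1)

pivot = 8; lo=0, mid=0, hi=5
a[mid]=14>8: swap a[0],a[5]; hi=4 → [5, 13, 12, 11, 8, 14]
a[mid]=5<8: swap a[0],a[0]; lo=1,mid=1 → [5, 13, 12, 11, 8, 14]
a[mid]=13>8: swap a[1],a[4]; hi=3 → [5, 8, 12, 11, 13, 14]
a[mid]=8=8: mid=2
a[mid]=12>8: swap a[2],a[3]; hi=2 → [5, 8, 11, 12, 13, 14]
a[mid]=11>8: swap a[2],a[2]; hi=1 → [5, 8, 11, 12, 13, 14]
end: lo=1, hi=1; a = [5, 8, 11, 12, 13, 14]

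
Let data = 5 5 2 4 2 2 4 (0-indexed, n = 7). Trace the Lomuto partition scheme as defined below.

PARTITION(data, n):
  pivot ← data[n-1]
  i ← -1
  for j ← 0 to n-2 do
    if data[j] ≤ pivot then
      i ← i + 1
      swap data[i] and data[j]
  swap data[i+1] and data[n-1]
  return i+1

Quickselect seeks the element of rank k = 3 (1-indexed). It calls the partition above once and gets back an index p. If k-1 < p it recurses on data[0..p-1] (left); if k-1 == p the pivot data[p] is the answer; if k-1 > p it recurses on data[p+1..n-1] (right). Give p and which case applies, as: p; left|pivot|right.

pivot = data[6] = 4; i = -1
j=0: data[0]=5 > 4 → no swap
j=1: data[1]=5 > 4 → no swap
j=2: data[2]=2 ≤ 4 → i=0, swap data[0],data[2] → 2 5 5 4 2 2 4
j=3: data[3]=4 ≤ 4 → i=1, swap data[1],data[3] → 2 4 5 5 2 2 4
j=4: data[4]=2 ≤ 4 → i=2, swap data[2],data[4] → 2 4 2 5 5 2 4
j=5: data[5]=2 ≤ 4 → i=3, swap data[3],data[5] → 2 4 2 2 5 5 4
final swap data[4],data[6] → 2 4 2 2 4 5 5; return 4
p = 4; k-1 = 2 < 4 ⇒ left

4; left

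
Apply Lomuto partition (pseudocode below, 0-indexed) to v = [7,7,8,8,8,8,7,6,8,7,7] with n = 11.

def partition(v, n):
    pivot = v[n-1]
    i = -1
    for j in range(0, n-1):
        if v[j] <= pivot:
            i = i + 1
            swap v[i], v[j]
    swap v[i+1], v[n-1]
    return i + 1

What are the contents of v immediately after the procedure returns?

[7,7,7,6,7,7,8,8,8,8,8]

pivot = v[10] = 7; i = -1
j=0: v[0]=7 ≤ 7 → i=0, swap v[0],v[0] (no change) → [7,7,8,8,8,8,7,6,8,7,7]
j=1: v[1]=7 ≤ 7 → i=1, swap v[1],v[1] (no change) → [7,7,8,8,8,8,7,6,8,7,7]
j=2: v[2]=8 > 7 → no swap
j=3: v[3]=8 > 7 → no swap
j=4: v[4]=8 > 7 → no swap
j=5: v[5]=8 > 7 → no swap
j=6: v[6]=7 ≤ 7 → i=2, swap v[2],v[6] → [7,7,7,8,8,8,8,6,8,7,7]
j=7: v[7]=6 ≤ 7 → i=3, swap v[3],v[7] → [7,7,7,6,8,8,8,8,8,7,7]
j=8: v[8]=8 > 7 → no swap
j=9: v[9]=7 ≤ 7 → i=4, swap v[4],v[9] → [7,7,7,6,7,8,8,8,8,8,7]
final swap v[5],v[10] → [7,7,7,6,7,7,8,8,8,8,8]; return 5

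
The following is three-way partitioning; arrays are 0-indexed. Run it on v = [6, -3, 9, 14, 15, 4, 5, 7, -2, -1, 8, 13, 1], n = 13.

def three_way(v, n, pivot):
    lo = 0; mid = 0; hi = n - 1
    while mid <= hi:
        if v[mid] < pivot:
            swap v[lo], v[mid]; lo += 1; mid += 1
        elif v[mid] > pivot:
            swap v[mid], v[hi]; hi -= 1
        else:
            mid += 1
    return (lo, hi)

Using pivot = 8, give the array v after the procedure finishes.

lo=0 mid=0 hi=12
6<8: swap(0,0), lo=1 mid=1 ⇒ [6, -3, 9, 14, 15, 4, 5, 7, -2, -1, 8, 13, 1]
-3<8: swap(1,1), lo=2 mid=2 ⇒ [6, -3, 9, 14, 15, 4, 5, 7, -2, -1, 8, 13, 1]
9>8: swap(2,12), hi=11 ⇒ [6, -3, 1, 14, 15, 4, 5, 7, -2, -1, 8, 13, 9]
1<8: swap(2,2), lo=3 mid=3 ⇒ [6, -3, 1, 14, 15, 4, 5, 7, -2, -1, 8, 13, 9]
14>8: swap(3,11), hi=10 ⇒ [6, -3, 1, 13, 15, 4, 5, 7, -2, -1, 8, 14, 9]
13>8: swap(3,10), hi=9 ⇒ [6, -3, 1, 8, 15, 4, 5, 7, -2, -1, 13, 14, 9]
8=8: mid=4
15>8: swap(4,9), hi=8 ⇒ [6, -3, 1, 8, -1, 4, 5, 7, -2, 15, 13, 14, 9]
-1<8: swap(3,4), lo=4 mid=5 ⇒ [6, -3, 1, -1, 8, 4, 5, 7, -2, 15, 13, 14, 9]
4<8: swap(4,5), lo=5 mid=6 ⇒ [6, -3, 1, -1, 4, 8, 5, 7, -2, 15, 13, 14, 9]
5<8: swap(5,6), lo=6 mid=7 ⇒ [6, -3, 1, -1, 4, 5, 8, 7, -2, 15, 13, 14, 9]
7<8: swap(6,7), lo=7 mid=8 ⇒ [6, -3, 1, -1, 4, 5, 7, 8, -2, 15, 13, 14, 9]
-2<8: swap(7,8), lo=8 mid=9 ⇒ [6, -3, 1, -1, 4, 5, 7, -2, 8, 15, 13, 14, 9]
done. lo=8 hi=8; v=[6, -3, 1, -1, 4, 5, 7, -2, 8, 15, 13, 14, 9]

[6, -3, 1, -1, 4, 5, 7, -2, 8, 15, 13, 14, 9]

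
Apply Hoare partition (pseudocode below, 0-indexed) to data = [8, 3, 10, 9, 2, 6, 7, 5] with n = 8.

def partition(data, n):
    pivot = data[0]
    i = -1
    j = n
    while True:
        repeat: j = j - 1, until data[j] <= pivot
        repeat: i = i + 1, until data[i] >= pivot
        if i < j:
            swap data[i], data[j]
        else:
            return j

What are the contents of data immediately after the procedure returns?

pivot = data[0] = 8; i = -1, j = 8
j→7 (data[7]=5≤8), i→0 (data[0]=8≥8); i<j, swap → [5, 3, 10, 9, 2, 6, 7, 8]
j→6 (data[6]=7≤8), i→2 (data[2]=10≥8); i<j, swap → [5, 3, 7, 9, 2, 6, 10, 8]
j→5 (data[5]=6≤8), i→3 (data[3]=9≥8); i<j, swap → [5, 3, 7, 6, 2, 9, 10, 8]
j→4, i→5; i≥j, return j=4. data = [5, 3, 7, 6, 2, 9, 10, 8]

[5, 3, 7, 6, 2, 9, 10, 8]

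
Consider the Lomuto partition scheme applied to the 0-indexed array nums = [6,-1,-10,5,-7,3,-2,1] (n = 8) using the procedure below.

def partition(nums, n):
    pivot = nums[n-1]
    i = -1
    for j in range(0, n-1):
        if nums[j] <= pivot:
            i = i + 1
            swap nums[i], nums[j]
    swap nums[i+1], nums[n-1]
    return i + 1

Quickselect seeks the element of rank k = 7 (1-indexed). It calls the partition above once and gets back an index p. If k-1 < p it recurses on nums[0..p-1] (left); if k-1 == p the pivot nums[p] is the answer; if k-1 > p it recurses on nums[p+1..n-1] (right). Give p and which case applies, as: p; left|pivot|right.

pivot=1, i=-1
j=0: 6>1, skip
j=1: -1≤1, i=0, swap(0,1) ⇒ [-1,6,-10,5,-7,3,-2,1]
j=2: -10≤1, i=1, swap(1,2) ⇒ [-1,-10,6,5,-7,3,-2,1]
j=3: 5>1, skip
j=4: -7≤1, i=2, swap(2,4) ⇒ [-1,-10,-7,5,6,3,-2,1]
j=5: 3>1, skip
j=6: -2≤1, i=3, swap(3,6) ⇒ [-1,-10,-7,-2,6,3,5,1]
swap(4,7) ⇒ [-1,-10,-7,-2,1,3,5,6]; return 4
p = 4; k-1 = 6 > 4 ⇒ right

4; right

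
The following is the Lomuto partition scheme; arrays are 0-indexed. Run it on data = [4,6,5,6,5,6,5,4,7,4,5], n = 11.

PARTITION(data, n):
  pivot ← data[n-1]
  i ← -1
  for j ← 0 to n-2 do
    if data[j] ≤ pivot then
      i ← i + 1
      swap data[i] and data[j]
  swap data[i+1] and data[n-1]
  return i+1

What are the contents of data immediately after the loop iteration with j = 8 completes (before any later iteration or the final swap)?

pivot = data[10] = 5; i = -1
j=0: data[0]=4 ≤ 5 → i=0, swap data[0],data[0] (no change) → [4,6,5,6,5,6,5,4,7,4,5]
j=1: data[1]=6 > 5 → no swap
j=2: data[2]=5 ≤ 5 → i=1, swap data[1],data[2] → [4,5,6,6,5,6,5,4,7,4,5]
j=3: data[3]=6 > 5 → no swap
j=4: data[4]=5 ≤ 5 → i=2, swap data[2],data[4] → [4,5,5,6,6,6,5,4,7,4,5]
j=5: data[5]=6 > 5 → no swap
j=6: data[6]=5 ≤ 5 → i=3, swap data[3],data[6] → [4,5,5,5,6,6,6,4,7,4,5]
j=7: data[7]=4 ≤ 5 → i=4, swap data[4],data[7] → [4,5,5,5,4,6,6,6,7,4,5]
j=8: data[8]=7 > 5 → no swap
(after j=8) data = [4,5,5,5,4,6,6,6,7,4,5]

[4,5,5,5,4,6,6,6,7,4,5]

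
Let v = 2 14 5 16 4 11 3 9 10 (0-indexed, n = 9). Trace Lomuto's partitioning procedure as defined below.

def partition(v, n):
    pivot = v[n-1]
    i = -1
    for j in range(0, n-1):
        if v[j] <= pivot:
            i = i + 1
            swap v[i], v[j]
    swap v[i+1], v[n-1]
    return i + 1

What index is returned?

5

pivot=10, i=-1
j=0: 2≤10, i=0, swap(0,0) ⇒ 2 14 5 16 4 11 3 9 10
j=1: 14>10, skip
j=2: 5≤10, i=1, swap(1,2) ⇒ 2 5 14 16 4 11 3 9 10
j=3: 16>10, skip
j=4: 4≤10, i=2, swap(2,4) ⇒ 2 5 4 16 14 11 3 9 10
j=5: 11>10, skip
j=6: 3≤10, i=3, swap(3,6) ⇒ 2 5 4 3 14 11 16 9 10
j=7: 9≤10, i=4, swap(4,7) ⇒ 2 5 4 3 9 11 16 14 10
swap(5,8) ⇒ 2 5 4 3 9 10 16 14 11; return 5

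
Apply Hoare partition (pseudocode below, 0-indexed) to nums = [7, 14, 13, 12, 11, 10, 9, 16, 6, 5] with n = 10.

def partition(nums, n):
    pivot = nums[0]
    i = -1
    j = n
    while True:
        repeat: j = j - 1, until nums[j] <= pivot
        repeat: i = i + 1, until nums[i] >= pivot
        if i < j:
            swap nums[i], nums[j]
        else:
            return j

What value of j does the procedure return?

1

pivot = nums[0] = 7; i = -1, j = 10
j→9 (nums[9]=5≤7), i→0 (nums[0]=7≥7); i<j, swap → [5, 14, 13, 12, 11, 10, 9, 16, 6, 7]
j→8 (nums[8]=6≤7), i→1 (nums[1]=14≥7); i<j, swap → [5, 6, 13, 12, 11, 10, 9, 16, 14, 7]
j→1, i→2; i≥j, return j=1. nums = [5, 6, 13, 12, 11, 10, 9, 16, 14, 7]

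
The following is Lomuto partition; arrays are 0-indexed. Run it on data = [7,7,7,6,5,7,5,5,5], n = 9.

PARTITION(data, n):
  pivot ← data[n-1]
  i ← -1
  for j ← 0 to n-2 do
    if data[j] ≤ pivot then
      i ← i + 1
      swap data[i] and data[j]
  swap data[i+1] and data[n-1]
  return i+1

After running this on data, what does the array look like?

[5,5,5,5,7,7,7,7,6]

pivot=5, i=-1
j=0: 7>5, skip
j=1: 7>5, skip
j=2: 7>5, skip
j=3: 6>5, skip
j=4: 5≤5, i=0, swap(0,4) ⇒ [5,7,7,6,7,7,5,5,5]
j=5: 7>5, skip
j=6: 5≤5, i=1, swap(1,6) ⇒ [5,5,7,6,7,7,7,5,5]
j=7: 5≤5, i=2, swap(2,7) ⇒ [5,5,5,6,7,7,7,7,5]
swap(3,8) ⇒ [5,5,5,5,7,7,7,7,6]; return 3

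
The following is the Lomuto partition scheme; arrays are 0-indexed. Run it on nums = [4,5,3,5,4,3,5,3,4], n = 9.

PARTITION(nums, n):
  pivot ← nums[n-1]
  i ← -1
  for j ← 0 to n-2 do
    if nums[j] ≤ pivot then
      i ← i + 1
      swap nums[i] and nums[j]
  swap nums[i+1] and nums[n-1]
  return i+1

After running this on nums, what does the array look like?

[4,3,4,3,3,4,5,5,5]

pivot = nums[8] = 4; i = -1
j=0: nums[0]=4 ≤ 4 → i=0, swap nums[0],nums[0] (no change) → [4,5,3,5,4,3,5,3,4]
j=1: nums[1]=5 > 4 → no swap
j=2: nums[2]=3 ≤ 4 → i=1, swap nums[1],nums[2] → [4,3,5,5,4,3,5,3,4]
j=3: nums[3]=5 > 4 → no swap
j=4: nums[4]=4 ≤ 4 → i=2, swap nums[2],nums[4] → [4,3,4,5,5,3,5,3,4]
j=5: nums[5]=3 ≤ 4 → i=3, swap nums[3],nums[5] → [4,3,4,3,5,5,5,3,4]
j=6: nums[6]=5 > 4 → no swap
j=7: nums[7]=3 ≤ 4 → i=4, swap nums[4],nums[7] → [4,3,4,3,3,5,5,5,4]
final swap nums[5],nums[8] → [4,3,4,3,3,4,5,5,5]; return 5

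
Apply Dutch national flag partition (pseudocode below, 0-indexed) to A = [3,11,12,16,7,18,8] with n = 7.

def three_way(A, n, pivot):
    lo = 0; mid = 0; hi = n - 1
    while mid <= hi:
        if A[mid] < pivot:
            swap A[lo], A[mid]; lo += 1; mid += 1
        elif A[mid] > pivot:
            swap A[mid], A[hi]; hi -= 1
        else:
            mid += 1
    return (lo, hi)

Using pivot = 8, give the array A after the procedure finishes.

lo=0 mid=0 hi=6
3<8: swap(0,0), lo=1 mid=1 ⇒ [3,11,12,16,7,18,8]
11>8: swap(1,6), hi=5 ⇒ [3,8,12,16,7,18,11]
8=8: mid=2
12>8: swap(2,5), hi=4 ⇒ [3,8,18,16,7,12,11]
18>8: swap(2,4), hi=3 ⇒ [3,8,7,16,18,12,11]
7<8: swap(1,2), lo=2 mid=3 ⇒ [3,7,8,16,18,12,11]
16>8: swap(3,3), hi=2 ⇒ [3,7,8,16,18,12,11]
done. lo=2 hi=2; A=[3,7,8,16,18,12,11]

[3,7,8,16,18,12,11]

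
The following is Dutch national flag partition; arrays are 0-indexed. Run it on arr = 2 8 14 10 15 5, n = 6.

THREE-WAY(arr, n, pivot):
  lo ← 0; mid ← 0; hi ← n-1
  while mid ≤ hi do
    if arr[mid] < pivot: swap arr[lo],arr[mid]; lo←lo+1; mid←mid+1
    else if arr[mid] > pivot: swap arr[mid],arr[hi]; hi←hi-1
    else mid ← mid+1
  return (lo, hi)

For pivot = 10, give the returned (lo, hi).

lo=0 mid=0 hi=5
2<10: swap(0,0), lo=1 mid=1 ⇒ 2 8 14 10 15 5
8<10: swap(1,1), lo=2 mid=2 ⇒ 2 8 14 10 15 5
14>10: swap(2,5), hi=4 ⇒ 2 8 5 10 15 14
5<10: swap(2,2), lo=3 mid=3 ⇒ 2 8 5 10 15 14
10=10: mid=4
15>10: swap(4,4), hi=3 ⇒ 2 8 5 10 15 14
done. lo=3 hi=3; arr=2 8 5 10 15 14

(3, 3)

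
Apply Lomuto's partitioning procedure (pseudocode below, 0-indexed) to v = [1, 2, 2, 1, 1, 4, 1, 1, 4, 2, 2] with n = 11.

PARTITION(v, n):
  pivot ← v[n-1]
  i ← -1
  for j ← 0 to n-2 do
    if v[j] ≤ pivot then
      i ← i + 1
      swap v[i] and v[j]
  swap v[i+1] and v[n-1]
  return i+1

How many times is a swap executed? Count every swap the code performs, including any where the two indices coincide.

pivot = v[10] = 2; i = -1
j=0: v[0]=1 ≤ 2 → i=0, swap v[0],v[0] (no change) → [1, 2, 2, 1, 1, 4, 1, 1, 4, 2, 2]
j=1: v[1]=2 ≤ 2 → i=1, swap v[1],v[1] (no change) → [1, 2, 2, 1, 1, 4, 1, 1, 4, 2, 2]
j=2: v[2]=2 ≤ 2 → i=2, swap v[2],v[2] (no change) → [1, 2, 2, 1, 1, 4, 1, 1, 4, 2, 2]
j=3: v[3]=1 ≤ 2 → i=3, swap v[3],v[3] (no change) → [1, 2, 2, 1, 1, 4, 1, 1, 4, 2, 2]
j=4: v[4]=1 ≤ 2 → i=4, swap v[4],v[4] (no change) → [1, 2, 2, 1, 1, 4, 1, 1, 4, 2, 2]
j=5: v[5]=4 > 2 → no swap
j=6: v[6]=1 ≤ 2 → i=5, swap v[5],v[6] → [1, 2, 2, 1, 1, 1, 4, 1, 4, 2, 2]
j=7: v[7]=1 ≤ 2 → i=6, swap v[6],v[7] → [1, 2, 2, 1, 1, 1, 1, 4, 4, 2, 2]
j=8: v[8]=4 > 2 → no swap
j=9: v[9]=2 ≤ 2 → i=7, swap v[7],v[9] → [1, 2, 2, 1, 1, 1, 1, 2, 4, 4, 2]
final swap v[8],v[10] → [1, 2, 2, 1, 1, 1, 1, 2, 2, 4, 4]; return 8

9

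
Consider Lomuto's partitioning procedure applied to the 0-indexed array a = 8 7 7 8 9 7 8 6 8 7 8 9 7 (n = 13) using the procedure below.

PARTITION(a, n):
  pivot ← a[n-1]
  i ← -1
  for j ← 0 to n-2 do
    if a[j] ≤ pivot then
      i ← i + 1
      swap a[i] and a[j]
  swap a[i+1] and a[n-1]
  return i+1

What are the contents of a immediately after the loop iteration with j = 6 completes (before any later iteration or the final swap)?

7 7 7 8 9 8 8 6 8 7 8 9 7

pivot=7, i=-1
j=0: 8>7, skip
j=1: 7≤7, i=0, swap(0,1) ⇒ 7 8 7 8 9 7 8 6 8 7 8 9 7
j=2: 7≤7, i=1, swap(1,2) ⇒ 7 7 8 8 9 7 8 6 8 7 8 9 7
j=3: 8>7, skip
j=4: 9>7, skip
j=5: 7≤7, i=2, swap(2,5) ⇒ 7 7 7 8 9 8 8 6 8 7 8 9 7
j=6: 8>7, skip
(after j=6) a = 7 7 7 8 9 8 8 6 8 7 8 9 7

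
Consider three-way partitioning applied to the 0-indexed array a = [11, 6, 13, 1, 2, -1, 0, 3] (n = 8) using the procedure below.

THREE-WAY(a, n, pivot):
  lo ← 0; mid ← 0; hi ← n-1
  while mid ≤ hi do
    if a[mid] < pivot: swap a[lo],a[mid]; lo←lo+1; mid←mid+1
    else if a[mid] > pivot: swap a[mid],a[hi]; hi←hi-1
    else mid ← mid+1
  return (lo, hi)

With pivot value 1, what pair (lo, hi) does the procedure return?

pivot = 1; lo=0, mid=0, hi=7
a[mid]=11>1: swap a[0],a[7]; hi=6 → [3, 6, 13, 1, 2, -1, 0, 11]
a[mid]=3>1: swap a[0],a[6]; hi=5 → [0, 6, 13, 1, 2, -1, 3, 11]
a[mid]=0<1: swap a[0],a[0]; lo=1,mid=1 → [0, 6, 13, 1, 2, -1, 3, 11]
a[mid]=6>1: swap a[1],a[5]; hi=4 → [0, -1, 13, 1, 2, 6, 3, 11]
a[mid]=-1<1: swap a[1],a[1]; lo=2,mid=2 → [0, -1, 13, 1, 2, 6, 3, 11]
a[mid]=13>1: swap a[2],a[4]; hi=3 → [0, -1, 2, 1, 13, 6, 3, 11]
a[mid]=2>1: swap a[2],a[3]; hi=2 → [0, -1, 1, 2, 13, 6, 3, 11]
a[mid]=1=1: mid=3
end: lo=2, hi=2; a = [0, -1, 1, 2, 13, 6, 3, 11]

(2, 2)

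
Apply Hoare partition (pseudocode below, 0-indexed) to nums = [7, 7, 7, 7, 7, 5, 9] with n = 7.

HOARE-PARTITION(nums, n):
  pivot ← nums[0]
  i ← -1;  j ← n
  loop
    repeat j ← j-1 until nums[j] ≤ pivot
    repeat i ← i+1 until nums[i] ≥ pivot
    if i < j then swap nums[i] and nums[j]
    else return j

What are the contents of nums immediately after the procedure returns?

pivot=7
j stops at 5 (5), i stops at 0 (7); swap ⇒ [5, 7, 7, 7, 7, 7, 9]
j stops at 4 (7), i stops at 1 (7); swap ⇒ [5, 7, 7, 7, 7, 7, 9]
j stops at 3 (7), i stops at 2 (7); swap ⇒ [5, 7, 7, 7, 7, 7, 9]
j stops at 2, i stops at 3; i≥j ⇒ return 2. nums=[5, 7, 7, 7, 7, 7, 9]

[5, 7, 7, 7, 7, 7, 9]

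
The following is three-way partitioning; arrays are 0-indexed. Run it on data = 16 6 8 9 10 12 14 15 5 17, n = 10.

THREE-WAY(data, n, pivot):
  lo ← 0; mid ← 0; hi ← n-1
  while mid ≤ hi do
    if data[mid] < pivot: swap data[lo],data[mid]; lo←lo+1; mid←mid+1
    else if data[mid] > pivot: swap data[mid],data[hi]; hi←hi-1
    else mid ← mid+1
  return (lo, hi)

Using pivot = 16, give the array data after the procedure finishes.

lo=0 mid=0 hi=9
16=16: mid=1
6<16: swap(0,1), lo=1 mid=2 ⇒ 6 16 8 9 10 12 14 15 5 17
8<16: swap(1,2), lo=2 mid=3 ⇒ 6 8 16 9 10 12 14 15 5 17
9<16: swap(2,3), lo=3 mid=4 ⇒ 6 8 9 16 10 12 14 15 5 17
10<16: swap(3,4), lo=4 mid=5 ⇒ 6 8 9 10 16 12 14 15 5 17
12<16: swap(4,5), lo=5 mid=6 ⇒ 6 8 9 10 12 16 14 15 5 17
14<16: swap(5,6), lo=6 mid=7 ⇒ 6 8 9 10 12 14 16 15 5 17
15<16: swap(6,7), lo=7 mid=8 ⇒ 6 8 9 10 12 14 15 16 5 17
5<16: swap(7,8), lo=8 mid=9 ⇒ 6 8 9 10 12 14 15 5 16 17
17>16: swap(9,9), hi=8 ⇒ 6 8 9 10 12 14 15 5 16 17
done. lo=8 hi=8; data=6 8 9 10 12 14 15 5 16 17

6 8 9 10 12 14 15 5 16 17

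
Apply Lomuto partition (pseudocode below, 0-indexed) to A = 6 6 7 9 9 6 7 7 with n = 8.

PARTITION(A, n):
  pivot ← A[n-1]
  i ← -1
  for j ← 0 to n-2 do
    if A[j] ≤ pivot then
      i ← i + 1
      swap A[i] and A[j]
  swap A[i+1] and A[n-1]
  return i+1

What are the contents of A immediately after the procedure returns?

6 6 7 6 7 7 9 9

pivot = A[7] = 7; i = -1
j=0: A[0]=6 ≤ 7 → i=0, swap A[0],A[0] (no change) → 6 6 7 9 9 6 7 7
j=1: A[1]=6 ≤ 7 → i=1, swap A[1],A[1] (no change) → 6 6 7 9 9 6 7 7
j=2: A[2]=7 ≤ 7 → i=2, swap A[2],A[2] (no change) → 6 6 7 9 9 6 7 7
j=3: A[3]=9 > 7 → no swap
j=4: A[4]=9 > 7 → no swap
j=5: A[5]=6 ≤ 7 → i=3, swap A[3],A[5] → 6 6 7 6 9 9 7 7
j=6: A[6]=7 ≤ 7 → i=4, swap A[4],A[6] → 6 6 7 6 7 9 9 7
final swap A[5],A[7] → 6 6 7 6 7 7 9 9; return 5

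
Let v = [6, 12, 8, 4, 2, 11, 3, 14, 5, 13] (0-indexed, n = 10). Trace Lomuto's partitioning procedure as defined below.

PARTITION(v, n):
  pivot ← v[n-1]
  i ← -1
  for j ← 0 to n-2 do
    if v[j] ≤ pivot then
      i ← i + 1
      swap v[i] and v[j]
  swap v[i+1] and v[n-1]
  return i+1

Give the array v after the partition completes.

pivot=13, i=-1
j=0: 6≤13, i=0, swap(0,0) ⇒ [6, 12, 8, 4, 2, 11, 3, 14, 5, 13]
j=1: 12≤13, i=1, swap(1,1) ⇒ [6, 12, 8, 4, 2, 11, 3, 14, 5, 13]
j=2: 8≤13, i=2, swap(2,2) ⇒ [6, 12, 8, 4, 2, 11, 3, 14, 5, 13]
j=3: 4≤13, i=3, swap(3,3) ⇒ [6, 12, 8, 4, 2, 11, 3, 14, 5, 13]
j=4: 2≤13, i=4, swap(4,4) ⇒ [6, 12, 8, 4, 2, 11, 3, 14, 5, 13]
j=5: 11≤13, i=5, swap(5,5) ⇒ [6, 12, 8, 4, 2, 11, 3, 14, 5, 13]
j=6: 3≤13, i=6, swap(6,6) ⇒ [6, 12, 8, 4, 2, 11, 3, 14, 5, 13]
j=7: 14>13, skip
j=8: 5≤13, i=7, swap(7,8) ⇒ [6, 12, 8, 4, 2, 11, 3, 5, 14, 13]
swap(8,9) ⇒ [6, 12, 8, 4, 2, 11, 3, 5, 13, 14]; return 8

[6, 12, 8, 4, 2, 11, 3, 5, 13, 14]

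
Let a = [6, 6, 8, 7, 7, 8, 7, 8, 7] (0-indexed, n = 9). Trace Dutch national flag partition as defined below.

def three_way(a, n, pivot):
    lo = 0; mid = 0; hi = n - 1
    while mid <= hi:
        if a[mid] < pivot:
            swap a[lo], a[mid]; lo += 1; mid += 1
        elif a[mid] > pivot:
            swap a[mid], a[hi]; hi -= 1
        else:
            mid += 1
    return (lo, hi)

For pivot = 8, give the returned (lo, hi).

lo=0 mid=0 hi=8
6<8: swap(0,0), lo=1 mid=1 ⇒ [6, 6, 8, 7, 7, 8, 7, 8, 7]
6<8: swap(1,1), lo=2 mid=2 ⇒ [6, 6, 8, 7, 7, 8, 7, 8, 7]
8=8: mid=3
7<8: swap(2,3), lo=3 mid=4 ⇒ [6, 6, 7, 8, 7, 8, 7, 8, 7]
7<8: swap(3,4), lo=4 mid=5 ⇒ [6, 6, 7, 7, 8, 8, 7, 8, 7]
8=8: mid=6
7<8: swap(4,6), lo=5 mid=7 ⇒ [6, 6, 7, 7, 7, 8, 8, 8, 7]
8=8: mid=8
7<8: swap(5,8), lo=6 mid=9 ⇒ [6, 6, 7, 7, 7, 7, 8, 8, 8]
done. lo=6 hi=8; a=[6, 6, 7, 7, 7, 7, 8, 8, 8]

(6, 8)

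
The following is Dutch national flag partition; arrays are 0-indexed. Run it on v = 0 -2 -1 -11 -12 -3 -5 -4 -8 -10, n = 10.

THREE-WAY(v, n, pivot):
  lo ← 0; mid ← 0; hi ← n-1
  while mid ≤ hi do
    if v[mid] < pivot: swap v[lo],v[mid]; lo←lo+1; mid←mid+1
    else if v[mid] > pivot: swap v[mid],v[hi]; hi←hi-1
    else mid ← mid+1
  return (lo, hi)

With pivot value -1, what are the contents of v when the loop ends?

pivot = -1; lo=0, mid=0, hi=9
v[mid]=0>-1: swap v[0],v[9]; hi=8 → -10 -2 -1 -11 -12 -3 -5 -4 -8 0
v[mid]=-10<-1: swap v[0],v[0]; lo=1,mid=1 → -10 -2 -1 -11 -12 -3 -5 -4 -8 0
v[mid]=-2<-1: swap v[1],v[1]; lo=2,mid=2 → -10 -2 -1 -11 -12 -3 -5 -4 -8 0
v[mid]=-1=-1: mid=3
v[mid]=-11<-1: swap v[2],v[3]; lo=3,mid=4 → -10 -2 -11 -1 -12 -3 -5 -4 -8 0
v[mid]=-12<-1: swap v[3],v[4]; lo=4,mid=5 → -10 -2 -11 -12 -1 -3 -5 -4 -8 0
v[mid]=-3<-1: swap v[4],v[5]; lo=5,mid=6 → -10 -2 -11 -12 -3 -1 -5 -4 -8 0
v[mid]=-5<-1: swap v[5],v[6]; lo=6,mid=7 → -10 -2 -11 -12 -3 -5 -1 -4 -8 0
v[mid]=-4<-1: swap v[6],v[7]; lo=7,mid=8 → -10 -2 -11 -12 -3 -5 -4 -1 -8 0
v[mid]=-8<-1: swap v[7],v[8]; lo=8,mid=9 → -10 -2 -11 -12 -3 -5 -4 -8 -1 0
end: lo=8, hi=8; v = -10 -2 -11 -12 -3 -5 -4 -8 -1 0

-10 -2 -11 -12 -3 -5 -4 -8 -1 0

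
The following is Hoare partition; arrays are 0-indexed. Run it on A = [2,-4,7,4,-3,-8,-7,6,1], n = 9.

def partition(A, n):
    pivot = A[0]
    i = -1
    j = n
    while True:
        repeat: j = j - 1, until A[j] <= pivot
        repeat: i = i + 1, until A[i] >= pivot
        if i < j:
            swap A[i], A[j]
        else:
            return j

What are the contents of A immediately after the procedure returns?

[1,-4,-7,-8,-3,4,7,6,2]

pivot = A[0] = 2; i = -1, j = 9
j→8 (A[8]=1≤2), i→0 (A[0]=2≥2); i<j, swap → [1,-4,7,4,-3,-8,-7,6,2]
j→6 (A[6]=-7≤2), i→2 (A[2]=7≥2); i<j, swap → [1,-4,-7,4,-3,-8,7,6,2]
j→5 (A[5]=-8≤2), i→3 (A[3]=4≥2); i<j, swap → [1,-4,-7,-8,-3,4,7,6,2]
j→4, i→5; i≥j, return j=4. A = [1,-4,-7,-8,-3,4,7,6,2]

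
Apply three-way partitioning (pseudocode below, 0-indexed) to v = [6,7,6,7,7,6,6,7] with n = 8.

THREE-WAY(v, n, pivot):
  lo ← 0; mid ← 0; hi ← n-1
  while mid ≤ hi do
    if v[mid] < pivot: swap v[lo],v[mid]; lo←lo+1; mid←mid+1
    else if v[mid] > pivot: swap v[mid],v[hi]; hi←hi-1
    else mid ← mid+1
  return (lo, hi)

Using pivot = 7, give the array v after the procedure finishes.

pivot = 7; lo=0, mid=0, hi=7
v[mid]=6<7: swap v[0],v[0]; lo=1,mid=1 → [6,7,6,7,7,6,6,7]
v[mid]=7=7: mid=2
v[mid]=6<7: swap v[1],v[2]; lo=2,mid=3 → [6,6,7,7,7,6,6,7]
v[mid]=7=7: mid=4
v[mid]=7=7: mid=5
v[mid]=6<7: swap v[2],v[5]; lo=3,mid=6 → [6,6,6,7,7,7,6,7]
v[mid]=6<7: swap v[3],v[6]; lo=4,mid=7 → [6,6,6,6,7,7,7,7]
v[mid]=7=7: mid=8
end: lo=4, hi=7; v = [6,6,6,6,7,7,7,7]

[6,6,6,6,7,7,7,7]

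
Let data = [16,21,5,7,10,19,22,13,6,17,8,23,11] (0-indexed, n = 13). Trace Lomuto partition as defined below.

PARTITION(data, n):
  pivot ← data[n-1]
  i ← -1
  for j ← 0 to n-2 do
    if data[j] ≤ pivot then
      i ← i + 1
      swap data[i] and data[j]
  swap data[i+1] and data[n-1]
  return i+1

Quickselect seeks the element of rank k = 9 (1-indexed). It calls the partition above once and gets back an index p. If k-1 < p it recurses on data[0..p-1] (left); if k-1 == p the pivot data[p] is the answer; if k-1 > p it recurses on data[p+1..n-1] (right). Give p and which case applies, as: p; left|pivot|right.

5; right

pivot = data[12] = 11; i = -1
j=0: data[0]=16 > 11 → no swap
j=1: data[1]=21 > 11 → no swap
j=2: data[2]=5 ≤ 11 → i=0, swap data[0],data[2] → [5,21,16,7,10,19,22,13,6,17,8,23,11]
j=3: data[3]=7 ≤ 11 → i=1, swap data[1],data[3] → [5,7,16,21,10,19,22,13,6,17,8,23,11]
j=4: data[4]=10 ≤ 11 → i=2, swap data[2],data[4] → [5,7,10,21,16,19,22,13,6,17,8,23,11]
j=5: data[5]=19 > 11 → no swap
j=6: data[6]=22 > 11 → no swap
j=7: data[7]=13 > 11 → no swap
j=8: data[8]=6 ≤ 11 → i=3, swap data[3],data[8] → [5,7,10,6,16,19,22,13,21,17,8,23,11]
j=9: data[9]=17 > 11 → no swap
j=10: data[10]=8 ≤ 11 → i=4, swap data[4],data[10] → [5,7,10,6,8,19,22,13,21,17,16,23,11]
j=11: data[11]=23 > 11 → no swap
final swap data[5],data[12] → [5,7,10,6,8,11,22,13,21,17,16,23,19]; return 5
p = 5; k-1 = 8 > 5 ⇒ right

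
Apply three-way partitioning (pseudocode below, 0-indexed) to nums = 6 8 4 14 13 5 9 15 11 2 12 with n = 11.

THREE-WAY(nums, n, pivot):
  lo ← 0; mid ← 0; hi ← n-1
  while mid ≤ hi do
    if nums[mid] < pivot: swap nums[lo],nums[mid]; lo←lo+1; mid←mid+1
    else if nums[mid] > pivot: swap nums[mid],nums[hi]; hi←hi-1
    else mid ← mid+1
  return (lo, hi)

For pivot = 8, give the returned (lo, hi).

lo=0 mid=0 hi=10
6<8: swap(0,0), lo=1 mid=1 ⇒ 6 8 4 14 13 5 9 15 11 2 12
8=8: mid=2
4<8: swap(1,2), lo=2 mid=3 ⇒ 6 4 8 14 13 5 9 15 11 2 12
14>8: swap(3,10), hi=9 ⇒ 6 4 8 12 13 5 9 15 11 2 14
12>8: swap(3,9), hi=8 ⇒ 6 4 8 2 13 5 9 15 11 12 14
2<8: swap(2,3), lo=3 mid=4 ⇒ 6 4 2 8 13 5 9 15 11 12 14
13>8: swap(4,8), hi=7 ⇒ 6 4 2 8 11 5 9 15 13 12 14
11>8: swap(4,7), hi=6 ⇒ 6 4 2 8 15 5 9 11 13 12 14
15>8: swap(4,6), hi=5 ⇒ 6 4 2 8 9 5 15 11 13 12 14
9>8: swap(4,5), hi=4 ⇒ 6 4 2 8 5 9 15 11 13 12 14
5<8: swap(3,4), lo=4 mid=5 ⇒ 6 4 2 5 8 9 15 11 13 12 14
done. lo=4 hi=4; nums=6 4 2 5 8 9 15 11 13 12 14

(4, 4)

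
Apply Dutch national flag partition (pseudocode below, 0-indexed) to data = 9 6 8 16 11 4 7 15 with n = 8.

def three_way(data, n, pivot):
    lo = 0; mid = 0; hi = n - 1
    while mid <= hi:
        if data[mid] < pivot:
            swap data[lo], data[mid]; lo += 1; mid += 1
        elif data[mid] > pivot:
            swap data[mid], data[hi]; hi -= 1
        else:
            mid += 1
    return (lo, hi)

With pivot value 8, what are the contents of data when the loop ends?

pivot = 8; lo=0, mid=0, hi=7
data[mid]=9>8: swap data[0],data[7]; hi=6 → 15 6 8 16 11 4 7 9
data[mid]=15>8: swap data[0],data[6]; hi=5 → 7 6 8 16 11 4 15 9
data[mid]=7<8: swap data[0],data[0]; lo=1,mid=1 → 7 6 8 16 11 4 15 9
data[mid]=6<8: swap data[1],data[1]; lo=2,mid=2 → 7 6 8 16 11 4 15 9
data[mid]=8=8: mid=3
data[mid]=16>8: swap data[3],data[5]; hi=4 → 7 6 8 4 11 16 15 9
data[mid]=4<8: swap data[2],data[3]; lo=3,mid=4 → 7 6 4 8 11 16 15 9
data[mid]=11>8: swap data[4],data[4]; hi=3 → 7 6 4 8 11 16 15 9
end: lo=3, hi=3; data = 7 6 4 8 11 16 15 9

7 6 4 8 11 16 15 9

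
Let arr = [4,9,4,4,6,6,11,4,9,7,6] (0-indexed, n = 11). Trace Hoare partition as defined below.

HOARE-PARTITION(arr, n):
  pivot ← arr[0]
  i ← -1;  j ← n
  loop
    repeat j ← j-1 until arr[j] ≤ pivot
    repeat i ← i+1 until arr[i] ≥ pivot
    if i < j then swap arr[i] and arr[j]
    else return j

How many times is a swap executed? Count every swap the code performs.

pivot=4
j stops at 7 (4), i stops at 0 (4); swap ⇒ [4,9,4,4,6,6,11,4,9,7,6]
j stops at 3 (4), i stops at 1 (9); swap ⇒ [4,4,4,9,6,6,11,4,9,7,6]
j stops at 2, i stops at 2; i≥j ⇒ return 2. arr=[4,4,4,9,6,6,11,4,9,7,6]

2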